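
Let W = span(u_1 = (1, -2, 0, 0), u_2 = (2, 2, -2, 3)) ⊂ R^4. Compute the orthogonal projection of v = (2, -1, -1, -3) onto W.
proj_W(v) = (40/101, -182/101, 34/101, -51/101)

Set up U = [u_1 | ... | u_2] ∈ R^(4×2). The projector onto W = col(U) is P = U (U^T U)^(-1) U^T.
Compute U^T U =
  [5, -2]
  [-2, 21],
and U^T v = (4, -5).
Solve U^T U · c = U^T v for the coefficients: c = (74/101, -17/101). The projection is proj_W(v) = U c.
Check: (v - proj_W(v)) · u_1 = 0  (should be 0).
Check: (v - proj_W(v)) · u_2 = 0  (should be 0).
Result: proj_W(v) = (40/101, -182/101, 34/101, -51/101).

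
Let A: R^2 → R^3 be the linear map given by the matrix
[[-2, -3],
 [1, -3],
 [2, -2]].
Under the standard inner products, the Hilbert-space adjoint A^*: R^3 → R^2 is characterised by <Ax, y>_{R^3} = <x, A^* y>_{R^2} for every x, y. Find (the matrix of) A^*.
A^* = A^T =
[[-2, 1, 2],
 [-3, -3, -2]]

For real matrices with standard dot products, the defining identity <Ax, y> = <x, A^* y> gives (Ax)^T y = x^T (A^*) y, i.e. x^T A^T y = x^T (A^*) y. Since this holds for all x, y, we must have A^* = A^T. Therefore
A^* =
[[-2, 1, 2],
 [-3, -3, -2]].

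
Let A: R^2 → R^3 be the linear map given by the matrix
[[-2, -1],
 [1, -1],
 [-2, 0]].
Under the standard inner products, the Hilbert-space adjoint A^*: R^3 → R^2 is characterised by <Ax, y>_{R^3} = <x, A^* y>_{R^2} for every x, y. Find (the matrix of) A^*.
A^* = A^T =
[[-2, 1, -2],
 [-1, -1, 0]]

For real matrices with standard dot products, the defining identity <Ax, y> = <x, A^* y> gives (Ax)^T y = x^T (A^*) y, i.e. x^T A^T y = x^T (A^*) y. Since this holds for all x, y, we must have A^* = A^T. Therefore
A^* =
[[-2, 1, -2],
 [-1, -1, 0]].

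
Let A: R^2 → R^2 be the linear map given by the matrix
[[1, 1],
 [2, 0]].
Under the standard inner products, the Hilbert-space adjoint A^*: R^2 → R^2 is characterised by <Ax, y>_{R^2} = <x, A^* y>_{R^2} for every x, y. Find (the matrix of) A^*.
A^* = A^T =
[[1, 2],
 [1, 0]]

For real matrices with standard dot products, the defining identity <Ax, y> = <x, A^* y> gives (Ax)^T y = x^T (A^*) y, i.e. x^T A^T y = x^T (A^*) y. Since this holds for all x, y, we must have A^* = A^T. Therefore
A^* =
[[1, 2],
 [1, 0]].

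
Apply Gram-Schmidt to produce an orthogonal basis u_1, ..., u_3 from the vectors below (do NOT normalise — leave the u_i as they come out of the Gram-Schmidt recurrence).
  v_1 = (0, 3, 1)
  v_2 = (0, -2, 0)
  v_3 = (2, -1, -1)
Orthogonal basis:
  u_1 = (0, 3, 1)
  u_2 = (0, -1/5, 3/5)
  u_3 = (2, 0, 0)

Apply the Gram-Schmidt recurrence
  u_1 = v_1
  u_i = v_i − Σ_{j<i} ((v_i · u_j) / (u_j · u_j)) · u_j.

Step by step this gives:
  u_1 = (0, 3, 1)
  u_2 = (0, -1/5, 3/5)
  u_3 = (2, 0, 0)

Orthogonality check:
  u_2 · u_1 = 0 (should be 0)
  u_3 · u_1 = 0 (should be 0)
  u_3 · u_2 = 0 (should be 0)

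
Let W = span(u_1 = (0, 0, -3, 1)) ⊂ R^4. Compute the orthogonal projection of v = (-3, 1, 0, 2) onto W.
proj_W(v) = (0, 0, -3/5, 1/5)

Set up U = [u_1 | ... | u_1] ∈ R^(4×1). The projector onto W = col(U) is P = U (U^T U)^(-1) U^T.
Compute U^T U =
  [10],
and U^T v = (2).
Solve U^T U · c = U^T v for the coefficients: c = (1/5). The projection is proj_W(v) = U c.
Check: (v - proj_W(v)) · u_1 = 0  (should be 0).
Result: proj_W(v) = (0, 0, -3/5, 1/5).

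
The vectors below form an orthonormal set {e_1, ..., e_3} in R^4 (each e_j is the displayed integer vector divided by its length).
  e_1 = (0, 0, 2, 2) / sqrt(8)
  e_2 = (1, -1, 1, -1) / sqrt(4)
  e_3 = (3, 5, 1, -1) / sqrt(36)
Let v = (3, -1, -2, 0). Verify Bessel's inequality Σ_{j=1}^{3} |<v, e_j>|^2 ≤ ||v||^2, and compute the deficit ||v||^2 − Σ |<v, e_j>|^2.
Σ |<v, e_j>|^2 = 28/9; ||v||^2 = 14; deficit = 98/9

Write each e_j = u_j / sqrt(<u_j, u_j>) where u_j is the displayed integer vector. Then <v, e_j> = <v, u_j> / sqrt(<u_j, u_j>), so |<v, e_j>|^2 = <v, u_j>^2 / <u_j, u_j>.
Coefficients: <v, e_1> = -4/sqrt(8), <v, e_2> = 2/sqrt(4), <v, e_3> = 2/sqrt(36).
Square and sum: Σ |<v, e_j>|^2 = 28/9.
Compute ||v||^2 = v·v = 14.
Deficit = 14 − 28/9 = 98/9 ≥ 0, confirming Bessel's inequality. (The deficit equals ||v − Σ <v,e_j> e_j||^2, the squared distance from v to span{e_j}.)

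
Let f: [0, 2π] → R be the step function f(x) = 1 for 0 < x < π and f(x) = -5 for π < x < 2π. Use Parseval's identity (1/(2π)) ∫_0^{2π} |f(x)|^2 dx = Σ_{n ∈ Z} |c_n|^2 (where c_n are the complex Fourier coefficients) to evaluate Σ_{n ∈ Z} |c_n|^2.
Σ |c_n|^2 = 13

Parseval equates the L^2 energy of f (normalised by 1/(2π)) with the ℓ^2 sum of its Fourier coefficients: (1/(2π)) ∫_0^{2π} |f|^2 = Σ |c_n|^2.
Compute the left side: (1/(2π)) [∫_0^π 1^2 dx + ∫_π^{2π} (-5)^2 dx] = (1/(2π)) · (1π + 25π) = (1 + 25)/2 = 13.
So Σ_{n ∈ Z} |c_n|^2 = 13.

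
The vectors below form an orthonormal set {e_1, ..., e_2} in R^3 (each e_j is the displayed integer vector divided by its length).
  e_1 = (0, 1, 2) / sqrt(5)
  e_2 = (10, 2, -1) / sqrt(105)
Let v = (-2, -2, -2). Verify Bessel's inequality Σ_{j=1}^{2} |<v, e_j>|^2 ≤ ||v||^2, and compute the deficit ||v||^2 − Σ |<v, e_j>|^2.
Σ |<v, e_j>|^2 = 248/21; ||v||^2 = 12; deficit = 4/21

Write each e_j = u_j / sqrt(<u_j, u_j>) where u_j is the displayed integer vector. Then <v, e_j> = <v, u_j> / sqrt(<u_j, u_j>), so |<v, e_j>|^2 = <v, u_j>^2 / <u_j, u_j>.
Coefficients: <v, e_1> = -6/sqrt(5), <v, e_2> = -22/sqrt(105).
Square and sum: Σ |<v, e_j>|^2 = 248/21.
Compute ||v||^2 = v·v = 12.
Deficit = 12 − 248/21 = 4/21 ≥ 0, confirming Bessel's inequality. (The deficit equals ||v − Σ <v,e_j> e_j||^2, the squared distance from v to span{e_j}.)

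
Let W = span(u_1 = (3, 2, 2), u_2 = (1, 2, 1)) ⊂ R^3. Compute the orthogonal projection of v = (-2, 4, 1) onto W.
proj_W(v) = (-34/21, 88/21, 5/21)

Set up U = [u_1 | ... | u_2] ∈ R^(3×2). The projector onto W = col(U) is P = U (U^T U)^(-1) U^T.
Compute U^T U =
  [17, 9]
  [9, 6],
and U^T v = (4, 7).
Solve U^T U · c = U^T v for the coefficients: c = (-13/7, 83/21). The projection is proj_W(v) = U c.
Check: (v - proj_W(v)) · u_1 = 0  (should be 0).
Check: (v - proj_W(v)) · u_2 = 0  (should be 0).
Result: proj_W(v) = (-34/21, 88/21, 5/21).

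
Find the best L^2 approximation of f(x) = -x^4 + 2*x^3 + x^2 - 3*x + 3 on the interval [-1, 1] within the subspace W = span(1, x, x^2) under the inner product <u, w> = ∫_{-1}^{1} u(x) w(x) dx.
g(x) = x^2/7 - 9*x/5 + 108/35

The best approximation g ∈ W is the orthogonal projection of f onto W. Writing g = a_0 + a_1 x + a_2 x^2, the coefficients solve the normal equations G · a = b where
  G_{ij} = <φ_i, φ_j> and b_i = <f, φ_i>, with φ_0 = 1, φ_1 = x, φ_2 = x^2.
G =
  [2, 0, 2/3]
  [0, 2/3, 0]
  [2/3, 0, 2/5],
b = (94/15, -6/5, 74/35).
Solving gives a_0 = 108/35, a_1 = -9/5, a_2 = 1/7, so
  g(x) = x^2/7 - 9*x/5 + 108/35.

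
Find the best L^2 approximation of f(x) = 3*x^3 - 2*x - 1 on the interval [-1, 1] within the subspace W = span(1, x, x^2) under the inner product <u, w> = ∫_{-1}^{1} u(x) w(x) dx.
g(x) = -x/5 - 1

The best approximation g ∈ W is the orthogonal projection of f onto W. Writing g = a_0 + a_1 x + a_2 x^2, the coefficients solve the normal equations G · a = b where
  G_{ij} = <φ_i, φ_j> and b_i = <f, φ_i>, with φ_0 = 1, φ_1 = x, φ_2 = x^2.
G =
  [2, 0, 2/3]
  [0, 2/3, 0]
  [2/3, 0, 2/5],
b = (-2, -2/15, -2/3).
Solving gives a_0 = -1, a_1 = -1/5, a_2 = 0, so
  g(x) = -x/5 - 1.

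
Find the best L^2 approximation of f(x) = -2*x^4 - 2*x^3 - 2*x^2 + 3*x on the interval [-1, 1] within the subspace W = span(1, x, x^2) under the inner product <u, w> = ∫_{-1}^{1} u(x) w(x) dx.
g(x) = -26*x^2/7 + 9*x/5 + 6/35

The best approximation g ∈ W is the orthogonal projection of f onto W. Writing g = a_0 + a_1 x + a_2 x^2, the coefficients solve the normal equations G · a = b where
  G_{ij} = <φ_i, φ_j> and b_i = <f, φ_i>, with φ_0 = 1, φ_1 = x, φ_2 = x^2.
G =
  [2, 0, 2/3]
  [0, 2/3, 0]
  [2/3, 0, 2/5],
b = (-32/15, 6/5, -48/35).
Solving gives a_0 = 6/35, a_1 = 9/5, a_2 = -26/7, so
  g(x) = -26*x^2/7 + 9*x/5 + 6/35.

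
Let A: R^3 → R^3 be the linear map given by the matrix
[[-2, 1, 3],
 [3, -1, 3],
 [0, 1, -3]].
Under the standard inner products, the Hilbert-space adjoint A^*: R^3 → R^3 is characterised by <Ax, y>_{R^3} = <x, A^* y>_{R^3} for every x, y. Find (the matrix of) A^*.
A^* = A^T =
[[-2, 3, 0],
 [1, -1, 1],
 [3, 3, -3]]

For real matrices with standard dot products, the defining identity <Ax, y> = <x, A^* y> gives (Ax)^T y = x^T (A^*) y, i.e. x^T A^T y = x^T (A^*) y. Since this holds for all x, y, we must have A^* = A^T. Therefore
A^* =
[[-2, 3, 0],
 [1, -1, 1],
 [3, 3, -3]].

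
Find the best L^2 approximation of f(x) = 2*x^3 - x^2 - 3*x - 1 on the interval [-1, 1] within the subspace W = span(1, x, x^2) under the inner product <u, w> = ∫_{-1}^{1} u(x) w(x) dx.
g(x) = -x^2 - 9*x/5 - 1

The best approximation g ∈ W is the orthogonal projection of f onto W. Writing g = a_0 + a_1 x + a_2 x^2, the coefficients solve the normal equations G · a = b where
  G_{ij} = <φ_i, φ_j> and b_i = <f, φ_i>, with φ_0 = 1, φ_1 = x, φ_2 = x^2.
G =
  [2, 0, 2/3]
  [0, 2/3, 0]
  [2/3, 0, 2/5],
b = (-8/3, -6/5, -16/15).
Solving gives a_0 = -1, a_1 = -9/5, a_2 = -1, so
  g(x) = -x^2 - 9*x/5 - 1.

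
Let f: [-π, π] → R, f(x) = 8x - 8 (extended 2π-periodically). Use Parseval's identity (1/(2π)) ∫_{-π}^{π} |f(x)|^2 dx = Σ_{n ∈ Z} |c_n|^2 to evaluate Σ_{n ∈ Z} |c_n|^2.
Σ |c_n|^2 = 64π^2/3 + 64

Expand and integrate term by term over [-π, π]:
  ∫ (8x)^2 dx = 64·(2π^3/3); ∫ 2·8·(-8)·x dx = 0 (odd integrand); ∫ (-8)^2 dx = 64·2π.
So (1/(2π)) ∫_{-π}^{π} (8x - 8)^2 dx = 64π^2/3 + 64 = 64π^2/3 + 64.
Parseval ⇒ Σ |c_n|^2 = 64π^2/3 + 64.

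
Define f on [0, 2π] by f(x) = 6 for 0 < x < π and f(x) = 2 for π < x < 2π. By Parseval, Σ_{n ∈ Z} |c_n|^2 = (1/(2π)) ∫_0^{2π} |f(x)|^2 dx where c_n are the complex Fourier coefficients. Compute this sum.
Σ |c_n|^2 = 20

Parseval equates the L^2 energy of f (normalised by 1/(2π)) with the ℓ^2 sum of its Fourier coefficients: (1/(2π)) ∫_0^{2π} |f|^2 = Σ |c_n|^2.
Compute the left side: (1/(2π)) [∫_0^π 6^2 dx + ∫_π^{2π} 2^2 dx] = (1/(2π)) · (36π + 4π) = (36 + 4)/2 = 20.
So Σ_{n ∈ Z} |c_n|^2 = 20.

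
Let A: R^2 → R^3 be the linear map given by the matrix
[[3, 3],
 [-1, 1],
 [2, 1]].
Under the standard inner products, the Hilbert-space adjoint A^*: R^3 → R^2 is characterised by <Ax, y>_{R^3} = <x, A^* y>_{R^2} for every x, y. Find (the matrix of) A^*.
A^* = A^T =
[[3, -1, 2],
 [3, 1, 1]]

For real matrices with standard dot products, the defining identity <Ax, y> = <x, A^* y> gives (Ax)^T y = x^T (A^*) y, i.e. x^T A^T y = x^T (A^*) y. Since this holds for all x, y, we must have A^* = A^T. Therefore
A^* =
[[3, -1, 2],
 [3, 1, 1]].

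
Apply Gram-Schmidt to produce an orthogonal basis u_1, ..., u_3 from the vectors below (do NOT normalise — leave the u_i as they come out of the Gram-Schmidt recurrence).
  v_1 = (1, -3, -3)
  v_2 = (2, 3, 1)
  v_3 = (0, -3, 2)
Orthogonal basis:
  u_1 = (1, -3, -3)
  u_2 = (48/19, 27/19, -11/19)
  u_3 = (117/83, -273/166, 351/166)

Apply the Gram-Schmidt recurrence
  u_1 = v_1
  u_i = v_i − Σ_{j<i} ((v_i · u_j) / (u_j · u_j)) · u_j.

Step by step this gives:
  u_1 = (1, -3, -3)
  u_2 = (48/19, 27/19, -11/19)
  u_3 = (117/83, -273/166, 351/166)

Orthogonality check:
  u_2 · u_1 = 0 (should be 0)
  u_3 · u_1 = 0 (should be 0)
  u_3 · u_2 = 0 (should be 0)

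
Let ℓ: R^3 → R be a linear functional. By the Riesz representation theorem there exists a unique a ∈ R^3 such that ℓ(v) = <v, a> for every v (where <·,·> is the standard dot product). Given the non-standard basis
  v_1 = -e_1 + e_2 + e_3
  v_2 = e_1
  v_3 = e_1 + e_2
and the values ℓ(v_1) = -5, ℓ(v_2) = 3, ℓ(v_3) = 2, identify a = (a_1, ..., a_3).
a = (3, -1, -1)

Write a = (a_1, ..., a_3) in the standard basis. For each basis vector v_i, ℓ(v_i) = <v_i, a> is a linear equation in the a_j's. Collect the n equations into a matrix system V a = ℓ, where row i of V is v_i (expressed in the standard basis). Since V is invertible (lower-triangular with 1s on the diagonal, up to permutation), solve by back-substitution:
  V =
[[-1, 1, 1],
 [1, 0, 0],
 [1, 1, 0]]
  V a = (-5, 3, 2)
Solving gives a = (3, -1, -1).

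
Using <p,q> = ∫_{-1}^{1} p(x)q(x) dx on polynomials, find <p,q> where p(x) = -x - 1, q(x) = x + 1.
<p,q> = -8/3

Expand the product: p(x)·q(x) = -x^2 - 2*x - 1.
∫_{-1}^{1} of each monomial x^k gives [2/(k+1) if k even, 0 if k odd]. Integrating term-by-term (or equivalently evaluating the antiderivative F(x) = -x^3/3 - x^2 - x at the endpoints):
  F(1) − F(−1) = -7/3 − (1/3) = -8/3.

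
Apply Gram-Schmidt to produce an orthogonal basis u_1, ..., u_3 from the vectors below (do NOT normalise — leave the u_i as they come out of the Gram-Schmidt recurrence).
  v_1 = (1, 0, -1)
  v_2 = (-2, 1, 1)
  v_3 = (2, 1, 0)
Orthogonal basis:
  u_1 = (1, 0, -1)
  u_2 = (-1/2, 1, -1/2)
  u_3 = (1, 1, 1)

Apply the Gram-Schmidt recurrence
  u_1 = v_1
  u_i = v_i − Σ_{j<i} ((v_i · u_j) / (u_j · u_j)) · u_j.

Step by step this gives:
  u_1 = (1, 0, -1)
  u_2 = (-1/2, 1, -1/2)
  u_3 = (1, 1, 1)

Orthogonality check:
  u_2 · u_1 = 0 (should be 0)
  u_3 · u_1 = 0 (should be 0)
  u_3 · u_2 = 0 (should be 0)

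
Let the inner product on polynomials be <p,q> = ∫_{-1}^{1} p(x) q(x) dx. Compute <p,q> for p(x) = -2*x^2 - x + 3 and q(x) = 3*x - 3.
<p,q> = -16

Expand the product: p(x)·q(x) = -6*x^3 + 3*x^2 + 12*x - 9.
∫_{-1}^{1} of each monomial x^k gives [2/(k+1) if k even, 0 if k odd]. Integrating term-by-term (or equivalently evaluating the antiderivative F(x) = -3*x^4/2 + x^3 + 6*x^2 - 9*x at the endpoints):
  F(1) − F(−1) = -7/2 − (25/2) = -16.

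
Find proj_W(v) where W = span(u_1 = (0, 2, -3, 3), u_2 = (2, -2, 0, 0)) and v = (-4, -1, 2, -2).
proj_W(v) = (-47/20, 13/20, 51/20, -51/20)

Set up U = [u_1 | ... | u_2] ∈ R^(4×2). The projector onto W = col(U) is P = U (U^T U)^(-1) U^T.
Compute U^T U =
  [22, -4]
  [-4, 8],
and U^T v = (-14, -6).
Solve U^T U · c = U^T v for the coefficients: c = (-17/20, -47/40). The projection is proj_W(v) = U c.
Check: (v - proj_W(v)) · u_1 = 0  (should be 0).
Check: (v - proj_W(v)) · u_2 = 0  (should be 0).
Result: proj_W(v) = (-47/20, 13/20, 51/20, -51/20).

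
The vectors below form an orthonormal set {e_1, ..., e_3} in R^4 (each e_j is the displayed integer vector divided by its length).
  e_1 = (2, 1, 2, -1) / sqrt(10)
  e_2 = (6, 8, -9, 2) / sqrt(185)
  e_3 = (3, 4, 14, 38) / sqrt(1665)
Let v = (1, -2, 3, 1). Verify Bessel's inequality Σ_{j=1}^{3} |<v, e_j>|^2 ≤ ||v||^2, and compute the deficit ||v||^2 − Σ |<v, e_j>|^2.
Σ |<v, e_j>|^2 = 25/2; ||v||^2 = 15; deficit = 5/2

Write each e_j = u_j / sqrt(<u_j, u_j>) where u_j is the displayed integer vector. Then <v, e_j> = <v, u_j> / sqrt(<u_j, u_j>), so |<v, e_j>|^2 = <v, u_j>^2 / <u_j, u_j>.
Coefficients: <v, e_1> = 5/sqrt(10), <v, e_2> = -35/sqrt(185), <v, e_3> = 75/sqrt(1665).
Square and sum: Σ |<v, e_j>|^2 = 25/2.
Compute ||v||^2 = v·v = 15.
Deficit = 15 − 25/2 = 5/2 ≥ 0, confirming Bessel's inequality. (The deficit equals ||v − Σ <v,e_j> e_j||^2, the squared distance from v to span{e_j}.)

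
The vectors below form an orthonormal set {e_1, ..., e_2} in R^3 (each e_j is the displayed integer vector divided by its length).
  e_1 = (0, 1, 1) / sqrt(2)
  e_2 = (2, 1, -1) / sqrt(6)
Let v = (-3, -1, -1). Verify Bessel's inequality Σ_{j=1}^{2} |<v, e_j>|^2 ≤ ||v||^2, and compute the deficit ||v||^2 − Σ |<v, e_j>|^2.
Σ |<v, e_j>|^2 = 8; ||v||^2 = 11; deficit = 3

Write each e_j = u_j / sqrt(<u_j, u_j>) where u_j is the displayed integer vector. Then <v, e_j> = <v, u_j> / sqrt(<u_j, u_j>), so |<v, e_j>|^2 = <v, u_j>^2 / <u_j, u_j>.
Coefficients: <v, e_1> = -2/sqrt(2), <v, e_2> = -6/sqrt(6).
Square and sum: Σ |<v, e_j>|^2 = 8.
Compute ||v||^2 = v·v = 11.
Deficit = 11 − 8 = 3 ≥ 0, confirming Bessel's inequality. (The deficit equals ||v − Σ <v,e_j> e_j||^2, the squared distance from v to span{e_j}.)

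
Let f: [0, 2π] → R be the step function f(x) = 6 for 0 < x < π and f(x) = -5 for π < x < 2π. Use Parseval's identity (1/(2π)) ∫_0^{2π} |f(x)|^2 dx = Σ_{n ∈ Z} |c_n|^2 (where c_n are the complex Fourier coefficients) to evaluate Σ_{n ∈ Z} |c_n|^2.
Σ |c_n|^2 = 61/2

Parseval equates the L^2 energy of f (normalised by 1/(2π)) with the ℓ^2 sum of its Fourier coefficients: (1/(2π)) ∫_0^{2π} |f|^2 = Σ |c_n|^2.
Compute the left side: (1/(2π)) [∫_0^π 6^2 dx + ∫_π^{2π} (-5)^2 dx] = (1/(2π)) · (36π + 25π) = (36 + 25)/2 = 61/2.
So Σ_{n ∈ Z} |c_n|^2 = 61/2.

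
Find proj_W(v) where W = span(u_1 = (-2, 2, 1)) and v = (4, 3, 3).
proj_W(v) = (-2/9, 2/9, 1/9)

Set up U = [u_1 | ... | u_1] ∈ R^(3×1). The projector onto W = col(U) is P = U (U^T U)^(-1) U^T.
Compute U^T U =
  [9],
and U^T v = (1).
Solve U^T U · c = U^T v for the coefficients: c = (1/9). The projection is proj_W(v) = U c.
Check: (v - proj_W(v)) · u_1 = 0  (should be 0).
Result: proj_W(v) = (-2/9, 2/9, 1/9).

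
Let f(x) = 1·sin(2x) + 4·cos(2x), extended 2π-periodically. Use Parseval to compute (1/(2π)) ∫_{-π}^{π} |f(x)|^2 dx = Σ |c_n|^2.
Σ |c_n|^2 = 17/2

Expand |f|^2 and use orthogonality of {sin(nx), cos(mx)} on [-π, π]:
  ∫_{-π}^{π} sin(nx)^2 dx = π, ∫ cos(mx)^2 dx = π, and cross terms integrate to 0.
So ∫_{-π}^{π} f(x)^2 dx = 1^2 · π + 4^2 · π = (1 + 16)π.
Divide by 2π: (1 + 16)/2 = 17/2.
By Parseval, this equals Σ |c_n|^2.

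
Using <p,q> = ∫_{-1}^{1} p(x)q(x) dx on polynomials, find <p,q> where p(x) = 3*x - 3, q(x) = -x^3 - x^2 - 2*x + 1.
<p,q> = -46/5

Expand the product: p(x)·q(x) = -3*x^4 - 3*x^2 + 9*x - 3.
∫_{-1}^{1} of each monomial x^k gives [2/(k+1) if k even, 0 if k odd]. Integrating term-by-term (or equivalently evaluating the antiderivative F(x) = -3*x^5/5 - x^3 + 9*x^2/2 - 3*x at the endpoints):
  F(1) − F(−1) = -1/10 − (91/10) = -46/5.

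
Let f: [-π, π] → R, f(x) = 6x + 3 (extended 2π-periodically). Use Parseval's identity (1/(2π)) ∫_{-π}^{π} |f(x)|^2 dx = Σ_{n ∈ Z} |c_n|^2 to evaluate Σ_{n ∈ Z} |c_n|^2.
Σ |c_n|^2 = 12π^2 + 9

Expand and integrate term by term over [-π, π]:
  ∫ (6x)^2 dx = 36·(2π^3/3); ∫ 2·6·(3)·x dx = 0 (odd integrand); ∫ 3^2 dx = 9·2π.
So (1/(2π)) ∫_{-π}^{π} (6x + 3)^2 dx = 36π^2/3 + 9 = 12π^2 + 9.
Parseval ⇒ Σ |c_n|^2 = 12π^2 + 9.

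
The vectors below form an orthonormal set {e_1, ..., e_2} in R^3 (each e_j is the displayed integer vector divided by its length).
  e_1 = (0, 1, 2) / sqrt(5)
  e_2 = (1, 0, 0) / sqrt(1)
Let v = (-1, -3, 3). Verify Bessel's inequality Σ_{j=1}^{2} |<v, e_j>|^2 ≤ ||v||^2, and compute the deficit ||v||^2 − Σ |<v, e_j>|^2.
Σ |<v, e_j>|^2 = 14/5; ||v||^2 = 19; deficit = 81/5

Write each e_j = u_j / sqrt(<u_j, u_j>) where u_j is the displayed integer vector. Then <v, e_j> = <v, u_j> / sqrt(<u_j, u_j>), so |<v, e_j>|^2 = <v, u_j>^2 / <u_j, u_j>.
Coefficients: <v, e_1> = 3/sqrt(5), <v, e_2> = -1/sqrt(1).
Square and sum: Σ |<v, e_j>|^2 = 14/5.
Compute ||v||^2 = v·v = 19.
Deficit = 19 − 14/5 = 81/5 ≥ 0, confirming Bessel's inequality. (The deficit equals ||v − Σ <v,e_j> e_j||^2, the squared distance from v to span{e_j}.)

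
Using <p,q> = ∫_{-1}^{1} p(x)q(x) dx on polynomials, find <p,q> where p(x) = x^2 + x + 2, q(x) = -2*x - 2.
<p,q> = -32/3

Expand the product: p(x)·q(x) = -2*x^3 - 4*x^2 - 6*x - 4.
∫_{-1}^{1} of each monomial x^k gives [2/(k+1) if k even, 0 if k odd]. Integrating term-by-term (or equivalently evaluating the antiderivative F(x) = -x^4/2 - 4*x^3/3 - 3*x^2 - 4*x at the endpoints):
  F(1) − F(−1) = -53/6 − (11/6) = -32/3.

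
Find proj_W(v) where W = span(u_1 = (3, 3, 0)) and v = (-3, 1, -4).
proj_W(v) = (-1, -1, 0)

Set up U = [u_1 | ... | u_1] ∈ R^(3×1). The projector onto W = col(U) is P = U (U^T U)^(-1) U^T.
Compute U^T U =
  [18],
and U^T v = (-6).
Solve U^T U · c = U^T v for the coefficients: c = (-1/3). The projection is proj_W(v) = U c.
Check: (v - proj_W(v)) · u_1 = 0  (should be 0).
Result: proj_W(v) = (-1, -1, 0).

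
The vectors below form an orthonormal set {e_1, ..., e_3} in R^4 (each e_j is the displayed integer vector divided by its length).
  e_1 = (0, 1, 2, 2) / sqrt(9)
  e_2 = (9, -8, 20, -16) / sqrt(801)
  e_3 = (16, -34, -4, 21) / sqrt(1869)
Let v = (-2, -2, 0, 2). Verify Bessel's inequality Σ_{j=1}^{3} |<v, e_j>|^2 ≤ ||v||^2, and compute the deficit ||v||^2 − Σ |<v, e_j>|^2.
Σ |<v, e_j>|^2 = 36/7; ||v||^2 = 12; deficit = 48/7

Write each e_j = u_j / sqrt(<u_j, u_j>) where u_j is the displayed integer vector. Then <v, e_j> = <v, u_j> / sqrt(<u_j, u_j>), so |<v, e_j>|^2 = <v, u_j>^2 / <u_j, u_j>.
Coefficients: <v, e_1> = 2/sqrt(9), <v, e_2> = -34/sqrt(801), <v, e_3> = 78/sqrt(1869).
Square and sum: Σ |<v, e_j>|^2 = 36/7.
Compute ||v||^2 = v·v = 12.
Deficit = 12 − 36/7 = 48/7 ≥ 0, confirming Bessel's inequality. (The deficit equals ||v − Σ <v,e_j> e_j||^2, the squared distance from v to span{e_j}.)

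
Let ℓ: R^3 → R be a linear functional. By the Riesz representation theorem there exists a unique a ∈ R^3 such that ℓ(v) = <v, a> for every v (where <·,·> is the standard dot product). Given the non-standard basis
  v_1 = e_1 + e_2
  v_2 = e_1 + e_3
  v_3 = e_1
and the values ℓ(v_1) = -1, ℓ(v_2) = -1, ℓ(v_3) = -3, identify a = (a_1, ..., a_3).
a = (-3, 2, 2)

Write a = (a_1, ..., a_3) in the standard basis. For each basis vector v_i, ℓ(v_i) = <v_i, a> is a linear equation in the a_j's. Collect the n equations into a matrix system V a = ℓ, where row i of V is v_i (expressed in the standard basis). Since V is invertible (lower-triangular with 1s on the diagonal, up to permutation), solve by back-substitution:
  V =
[[1, 1, 0],
 [1, 0, 1],
 [1, 0, 0]]
  V a = (-1, -1, -3)
Solving gives a = (-3, 2, 2).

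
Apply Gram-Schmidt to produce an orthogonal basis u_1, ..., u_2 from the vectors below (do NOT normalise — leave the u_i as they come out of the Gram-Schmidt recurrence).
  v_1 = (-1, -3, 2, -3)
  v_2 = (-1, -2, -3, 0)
Orthogonal basis:
  u_1 = (-1, -3, 2, -3)
  u_2 = (-22/23, -43/23, -71/23, 3/23)

Apply the Gram-Schmidt recurrence
  u_1 = v_1
  u_i = v_i − Σ_{j<i} ((v_i · u_j) / (u_j · u_j)) · u_j.

Step by step this gives:
  u_1 = (-1, -3, 2, -3)
  u_2 = (-22/23, -43/23, -71/23, 3/23)

Orthogonality check:
  u_2 · u_1 = 0 (should be 0)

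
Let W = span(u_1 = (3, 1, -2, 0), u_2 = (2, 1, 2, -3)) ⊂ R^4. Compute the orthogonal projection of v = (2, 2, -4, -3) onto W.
proj_W(v) = (901/243, 317/243, -434/243, -50/81)

Set up U = [u_1 | ... | u_2] ∈ R^(4×2). The projector onto W = col(U) is P = U (U^T U)^(-1) U^T.
Compute U^T U =
  [14, 3]
  [3, 18],
and U^T v = (16, 7).
Solve U^T U · c = U^T v for the coefficients: c = (89/81, 50/243). The projection is proj_W(v) = U c.
Check: (v - proj_W(v)) · u_1 = 0  (should be 0).
Check: (v - proj_W(v)) · u_2 = 0  (should be 0).
Result: proj_W(v) = (901/243, 317/243, -434/243, -50/81).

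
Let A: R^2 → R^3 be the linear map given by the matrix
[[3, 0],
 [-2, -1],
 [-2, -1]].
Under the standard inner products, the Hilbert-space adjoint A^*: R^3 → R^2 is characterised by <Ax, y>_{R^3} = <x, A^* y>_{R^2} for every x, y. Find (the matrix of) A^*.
A^* = A^T =
[[3, -2, -2],
 [0, -1, -1]]

For real matrices with standard dot products, the defining identity <Ax, y> = <x, A^* y> gives (Ax)^T y = x^T (A^*) y, i.e. x^T A^T y = x^T (A^*) y. Since this holds for all x, y, we must have A^* = A^T. Therefore
A^* =
[[3, -2, -2],
 [0, -1, -1]].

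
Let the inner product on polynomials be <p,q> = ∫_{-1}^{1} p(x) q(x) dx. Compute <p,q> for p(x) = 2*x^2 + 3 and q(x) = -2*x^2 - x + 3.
<p,q> = 82/5

Expand the product: p(x)·q(x) = -4*x^4 - 2*x^3 - 3*x + 9.
∫_{-1}^{1} of each monomial x^k gives [2/(k+1) if k even, 0 if k odd]. Integrating term-by-term (or equivalently evaluating the antiderivative F(x) = -4*x^5/5 - x^4/2 - 3*x^2/2 + 9*x at the endpoints):
  F(1) − F(−1) = 31/5 − (-51/5) = 82/5.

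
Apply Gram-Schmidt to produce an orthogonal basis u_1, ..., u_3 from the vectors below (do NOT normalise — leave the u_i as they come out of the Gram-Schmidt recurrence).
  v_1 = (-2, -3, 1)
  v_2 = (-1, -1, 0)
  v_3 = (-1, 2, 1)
Orthogonal basis:
  u_1 = (-2, -3, 1)
  u_2 = (-2/7, 1/14, -5/14)
  u_3 = (-4/3, 4/3, 4/3)

Apply the Gram-Schmidt recurrence
  u_1 = v_1
  u_i = v_i − Σ_{j<i} ((v_i · u_j) / (u_j · u_j)) · u_j.

Step by step this gives:
  u_1 = (-2, -3, 1)
  u_2 = (-2/7, 1/14, -5/14)
  u_3 = (-4/3, 4/3, 4/3)

Orthogonality check:
  u_2 · u_1 = 0 (should be 0)
  u_3 · u_1 = 0 (should be 0)
  u_3 · u_2 = 0 (should be 0)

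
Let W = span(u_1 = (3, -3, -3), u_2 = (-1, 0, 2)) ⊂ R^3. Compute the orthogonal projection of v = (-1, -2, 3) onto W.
proj_W(v) = (-2/3, -11/6, 19/6)

Set up U = [u_1 | ... | u_2] ∈ R^(3×2). The projector onto W = col(U) is P = U (U^T U)^(-1) U^T.
Compute U^T U =
  [27, -9]
  [-9, 5],
and U^T v = (-6, 7).
Solve U^T U · c = U^T v for the coefficients: c = (11/18, 5/2). The projection is proj_W(v) = U c.
Check: (v - proj_W(v)) · u_1 = 0  (should be 0).
Check: (v - proj_W(v)) · u_2 = 0  (should be 0).
Result: proj_W(v) = (-2/3, -11/6, 19/6).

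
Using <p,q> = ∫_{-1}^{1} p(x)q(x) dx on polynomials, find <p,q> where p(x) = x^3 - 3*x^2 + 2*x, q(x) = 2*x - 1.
<p,q> = 82/15

Expand the product: p(x)·q(x) = 2*x^4 - 7*x^3 + 7*x^2 - 2*x.
∫_{-1}^{1} of each monomial x^k gives [2/(k+1) if k even, 0 if k odd]. Integrating term-by-term (or equivalently evaluating the antiderivative F(x) = 2*x^5/5 - 7*x^4/4 + 7*x^3/3 - x^2 at the endpoints):
  F(1) − F(−1) = -1/60 − (-329/60) = 82/15.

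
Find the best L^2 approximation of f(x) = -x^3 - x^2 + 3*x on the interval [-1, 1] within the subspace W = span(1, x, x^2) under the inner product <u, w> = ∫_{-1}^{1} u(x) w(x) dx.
g(x) = -x^2 + 12*x/5

The best approximation g ∈ W is the orthogonal projection of f onto W. Writing g = a_0 + a_1 x + a_2 x^2, the coefficients solve the normal equations G · a = b where
  G_{ij} = <φ_i, φ_j> and b_i = <f, φ_i>, with φ_0 = 1, φ_1 = x, φ_2 = x^2.
G =
  [2, 0, 2/3]
  [0, 2/3, 0]
  [2/3, 0, 2/5],
b = (-2/3, 8/5, -2/5).
Solving gives a_0 = 0, a_1 = 12/5, a_2 = -1, so
  g(x) = -x^2 + 12*x/5.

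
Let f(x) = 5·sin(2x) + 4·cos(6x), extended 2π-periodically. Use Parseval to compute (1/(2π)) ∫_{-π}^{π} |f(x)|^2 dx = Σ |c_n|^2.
Σ |c_n|^2 = 41/2

Expand |f|^2 and use orthogonality of {sin(nx), cos(mx)} on [-π, π]:
  ∫_{-π}^{π} sin(nx)^2 dx = π, ∫ cos(mx)^2 dx = π, and cross terms integrate to 0.
So ∫_{-π}^{π} f(x)^2 dx = 5^2 · π + 4^2 · π = (25 + 16)π.
Divide by 2π: (25 + 16)/2 = 41/2.
By Parseval, this equals Σ |c_n|^2.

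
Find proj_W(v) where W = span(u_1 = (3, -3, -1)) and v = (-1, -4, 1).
proj_W(v) = (24/19, -24/19, -8/19)

Set up U = [u_1 | ... | u_1] ∈ R^(3×1). The projector onto W = col(U) is P = U (U^T U)^(-1) U^T.
Compute U^T U =
  [19],
and U^T v = (8).
Solve U^T U · c = U^T v for the coefficients: c = (8/19). The projection is proj_W(v) = U c.
Check: (v - proj_W(v)) · u_1 = 0  (should be 0).
Result: proj_W(v) = (24/19, -24/19, -8/19).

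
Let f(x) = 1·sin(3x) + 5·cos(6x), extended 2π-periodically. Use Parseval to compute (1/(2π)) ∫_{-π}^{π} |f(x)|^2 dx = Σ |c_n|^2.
Σ |c_n|^2 = 13

Expand |f|^2 and use orthogonality of {sin(nx), cos(mx)} on [-π, π]:
  ∫_{-π}^{π} sin(nx)^2 dx = π, ∫ cos(mx)^2 dx = π, and cross terms integrate to 0.
So ∫_{-π}^{π} f(x)^2 dx = 1^2 · π + 5^2 · π = (1 + 25)π.
Divide by 2π: (1 + 25)/2 = 13.
By Parseval, this equals Σ |c_n|^2.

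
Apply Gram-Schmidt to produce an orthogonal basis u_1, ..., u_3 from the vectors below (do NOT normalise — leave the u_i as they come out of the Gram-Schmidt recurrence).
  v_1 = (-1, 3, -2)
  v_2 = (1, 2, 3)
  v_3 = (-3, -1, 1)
Orthogonal basis:
  u_1 = (-1, 3, -2)
  u_2 = (13/14, 31/14, 20/7)
  u_3 = (-3, -3/13, 15/13)

Apply the Gram-Schmidt recurrence
  u_1 = v_1
  u_i = v_i − Σ_{j<i} ((v_i · u_j) / (u_j · u_j)) · u_j.

Step by step this gives:
  u_1 = (-1, 3, -2)
  u_2 = (13/14, 31/14, 20/7)
  u_3 = (-3, -3/13, 15/13)

Orthogonality check:
  u_2 · u_1 = 0 (should be 0)
  u_3 · u_1 = 0 (should be 0)
  u_3 · u_2 = 0 (should be 0)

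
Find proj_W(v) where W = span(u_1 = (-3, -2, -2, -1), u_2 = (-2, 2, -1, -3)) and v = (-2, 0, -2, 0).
proj_W(v) = (-98/55, -8/11, -314/275, -252/275)

Set up U = [u_1 | ... | u_2] ∈ R^(4×2). The projector onto W = col(U) is P = U (U^T U)^(-1) U^T.
Compute U^T U =
  [18, 7]
  [7, 18],
and U^T v = (10, 6).
Solve U^T U · c = U^T v for the coefficients: c = (138/275, 38/275). The projection is proj_W(v) = U c.
Check: (v - proj_W(v)) · u_1 = 0  (should be 0).
Check: (v - proj_W(v)) · u_2 = 0  (should be 0).
Result: proj_W(v) = (-98/55, -8/11, -314/275, -252/275).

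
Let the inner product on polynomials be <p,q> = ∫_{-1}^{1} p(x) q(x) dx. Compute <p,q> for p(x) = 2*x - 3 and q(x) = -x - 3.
<p,q> = 50/3

Expand the product: p(x)·q(x) = -2*x^2 - 3*x + 9.
∫_{-1}^{1} of each monomial x^k gives [2/(k+1) if k even, 0 if k odd]. Integrating term-by-term (or equivalently evaluating the antiderivative F(x) = -2*x^3/3 - 3*x^2/2 + 9*x at the endpoints):
  F(1) − F(−1) = 41/6 − (-59/6) = 50/3.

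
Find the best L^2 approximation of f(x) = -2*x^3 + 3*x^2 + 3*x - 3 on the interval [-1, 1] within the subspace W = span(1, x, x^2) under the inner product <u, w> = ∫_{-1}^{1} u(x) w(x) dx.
g(x) = 3*x^2 + 9*x/5 - 3

The best approximation g ∈ W is the orthogonal projection of f onto W. Writing g = a_0 + a_1 x + a_2 x^2, the coefficients solve the normal equations G · a = b where
  G_{ij} = <φ_i, φ_j> and b_i = <f, φ_i>, with φ_0 = 1, φ_1 = x, φ_2 = x^2.
G =
  [2, 0, 2/3]
  [0, 2/3, 0]
  [2/3, 0, 2/5],
b = (-4, 6/5, -4/5).
Solving gives a_0 = -3, a_1 = 9/5, a_2 = 3, so
  g(x) = 3*x^2 + 9*x/5 - 3.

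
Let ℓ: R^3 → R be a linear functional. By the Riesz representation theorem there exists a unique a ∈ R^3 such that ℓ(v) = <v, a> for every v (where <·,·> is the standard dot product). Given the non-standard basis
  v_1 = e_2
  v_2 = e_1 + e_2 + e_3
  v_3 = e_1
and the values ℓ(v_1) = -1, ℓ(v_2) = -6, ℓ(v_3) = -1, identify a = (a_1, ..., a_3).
a = (-1, -1, -4)

Write a = (a_1, ..., a_3) in the standard basis. For each basis vector v_i, ℓ(v_i) = <v_i, a> is a linear equation in the a_j's. Collect the n equations into a matrix system V a = ℓ, where row i of V is v_i (expressed in the standard basis). Since V is invertible (lower-triangular with 1s on the diagonal, up to permutation), solve by back-substitution:
  V =
[[0, 1, 0],
 [1, 1, 1],
 [1, 0, 0]]
  V a = (-1, -6, -1)
Solving gives a = (-1, -1, -4).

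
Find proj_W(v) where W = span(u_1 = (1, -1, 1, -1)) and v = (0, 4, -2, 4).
proj_W(v) = (-5/2, 5/2, -5/2, 5/2)

Set up U = [u_1 | ... | u_1] ∈ R^(4×1). The projector onto W = col(U) is P = U (U^T U)^(-1) U^T.
Compute U^T U =
  [4],
and U^T v = (-10).
Solve U^T U · c = U^T v for the coefficients: c = (-5/2). The projection is proj_W(v) = U c.
Check: (v - proj_W(v)) · u_1 = 0  (should be 0).
Result: proj_W(v) = (-5/2, 5/2, -5/2, 5/2).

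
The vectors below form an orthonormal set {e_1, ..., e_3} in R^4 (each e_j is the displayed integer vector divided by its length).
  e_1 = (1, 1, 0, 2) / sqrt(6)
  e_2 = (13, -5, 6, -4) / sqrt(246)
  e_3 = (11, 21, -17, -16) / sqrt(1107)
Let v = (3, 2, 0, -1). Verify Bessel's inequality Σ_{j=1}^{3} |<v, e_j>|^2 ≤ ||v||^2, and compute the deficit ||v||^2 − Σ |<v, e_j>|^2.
Σ |<v, e_j>|^2 = 362/27; ||v||^2 = 14; deficit = 16/27

Write each e_j = u_j / sqrt(<u_j, u_j>) where u_j is the displayed integer vector. Then <v, e_j> = <v, u_j> / sqrt(<u_j, u_j>), so |<v, e_j>|^2 = <v, u_j>^2 / <u_j, u_j>.
Coefficients: <v, e_1> = 3/sqrt(6), <v, e_2> = 33/sqrt(246), <v, e_3> = 91/sqrt(1107).
Square and sum: Σ |<v, e_j>|^2 = 362/27.
Compute ||v||^2 = v·v = 14.
Deficit = 14 − 362/27 = 16/27 ≥ 0, confirming Bessel's inequality. (The deficit equals ||v − Σ <v,e_j> e_j||^2, the squared distance from v to span{e_j}.)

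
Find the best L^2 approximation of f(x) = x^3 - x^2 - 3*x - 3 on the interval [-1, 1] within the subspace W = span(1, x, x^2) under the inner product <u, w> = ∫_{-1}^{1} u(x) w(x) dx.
g(x) = -x^2 - 12*x/5 - 3

The best approximation g ∈ W is the orthogonal projection of f onto W. Writing g = a_0 + a_1 x + a_2 x^2, the coefficients solve the normal equations G · a = b where
  G_{ij} = <φ_i, φ_j> and b_i = <f, φ_i>, with φ_0 = 1, φ_1 = x, φ_2 = x^2.
G =
  [2, 0, 2/3]
  [0, 2/3, 0]
  [2/3, 0, 2/5],
b = (-20/3, -8/5, -12/5).
Solving gives a_0 = -3, a_1 = -12/5, a_2 = -1, so
  g(x) = -x^2 - 12*x/5 - 3.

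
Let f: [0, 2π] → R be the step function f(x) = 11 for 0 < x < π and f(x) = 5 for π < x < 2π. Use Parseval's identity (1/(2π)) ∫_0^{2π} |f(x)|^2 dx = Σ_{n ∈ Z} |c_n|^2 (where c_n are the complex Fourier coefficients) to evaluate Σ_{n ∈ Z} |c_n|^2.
Σ |c_n|^2 = 73

Parseval equates the L^2 energy of f (normalised by 1/(2π)) with the ℓ^2 sum of its Fourier coefficients: (1/(2π)) ∫_0^{2π} |f|^2 = Σ |c_n|^2.
Compute the left side: (1/(2π)) [∫_0^π 11^2 dx + ∫_π^{2π} 5^2 dx] = (1/(2π)) · (121π + 25π) = (121 + 25)/2 = 73.
So Σ_{n ∈ Z} |c_n|^2 = 73.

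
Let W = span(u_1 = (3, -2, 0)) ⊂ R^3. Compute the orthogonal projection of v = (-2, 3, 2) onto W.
proj_W(v) = (-36/13, 24/13, 0)

Set up U = [u_1 | ... | u_1] ∈ R^(3×1). The projector onto W = col(U) is P = U (U^T U)^(-1) U^T.
Compute U^T U =
  [13],
and U^T v = (-12).
Solve U^T U · c = U^T v for the coefficients: c = (-12/13). The projection is proj_W(v) = U c.
Check: (v - proj_W(v)) · u_1 = 0  (should be 0).
Result: proj_W(v) = (-36/13, 24/13, 0).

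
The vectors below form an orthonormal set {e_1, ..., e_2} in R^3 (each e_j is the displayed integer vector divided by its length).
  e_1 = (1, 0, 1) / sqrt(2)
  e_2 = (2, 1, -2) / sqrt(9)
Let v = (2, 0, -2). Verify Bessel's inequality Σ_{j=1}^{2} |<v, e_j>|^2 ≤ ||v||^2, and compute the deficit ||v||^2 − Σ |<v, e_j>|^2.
Σ |<v, e_j>|^2 = 64/9; ||v||^2 = 8; deficit = 8/9

Write each e_j = u_j / sqrt(<u_j, u_j>) where u_j is the displayed integer vector. Then <v, e_j> = <v, u_j> / sqrt(<u_j, u_j>), so |<v, e_j>|^2 = <v, u_j>^2 / <u_j, u_j>.
Coefficients: <v, e_1> = 0/sqrt(2), <v, e_2> = 8/sqrt(9).
Square and sum: Σ |<v, e_j>|^2 = 64/9.
Compute ||v||^2 = v·v = 8.
Deficit = 8 − 64/9 = 8/9 ≥ 0, confirming Bessel's inequality. (The deficit equals ||v − Σ <v,e_j> e_j||^2, the squared distance from v to span{e_j}.)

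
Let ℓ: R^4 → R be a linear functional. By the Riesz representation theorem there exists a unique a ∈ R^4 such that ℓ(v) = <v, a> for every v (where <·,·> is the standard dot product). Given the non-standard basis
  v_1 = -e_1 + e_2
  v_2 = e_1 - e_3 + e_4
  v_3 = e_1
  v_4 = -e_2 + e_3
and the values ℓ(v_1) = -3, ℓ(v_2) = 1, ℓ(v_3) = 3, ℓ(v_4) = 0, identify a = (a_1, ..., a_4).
a = (3, 0, 0, -2)

Write a = (a_1, ..., a_4) in the standard basis. For each basis vector v_i, ℓ(v_i) = <v_i, a> is a linear equation in the a_j's. Collect the n equations into a matrix system V a = ℓ, where row i of V is v_i (expressed in the standard basis). Since V is invertible (lower-triangular with 1s on the diagonal, up to permutation), solve by back-substitution:
  V =
[[-1, 1, 0, 0],
 [1, 0, -1, 1],
 [1, 0, 0, 0],
 [0, -1, 1, 0]]
  V a = (-3, 1, 3, 0)
Solving gives a = (3, 0, 0, -2).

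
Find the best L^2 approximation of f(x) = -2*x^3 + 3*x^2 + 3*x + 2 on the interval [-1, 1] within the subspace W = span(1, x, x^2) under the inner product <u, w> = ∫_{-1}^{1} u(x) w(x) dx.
g(x) = 3*x^2 + 9*x/5 + 2

The best approximation g ∈ W is the orthogonal projection of f onto W. Writing g = a_0 + a_1 x + a_2 x^2, the coefficients solve the normal equations G · a = b where
  G_{ij} = <φ_i, φ_j> and b_i = <f, φ_i>, with φ_0 = 1, φ_1 = x, φ_2 = x^2.
G =
  [2, 0, 2/3]
  [0, 2/3, 0]
  [2/3, 0, 2/5],
b = (6, 6/5, 38/15).
Solving gives a_0 = 2, a_1 = 9/5, a_2 = 3, so
  g(x) = 3*x^2 + 9*x/5 + 2.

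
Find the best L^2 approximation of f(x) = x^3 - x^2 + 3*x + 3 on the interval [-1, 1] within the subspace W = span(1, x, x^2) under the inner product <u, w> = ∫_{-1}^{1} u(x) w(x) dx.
g(x) = -x^2 + 18*x/5 + 3

The best approximation g ∈ W is the orthogonal projection of f onto W. Writing g = a_0 + a_1 x + a_2 x^2, the coefficients solve the normal equations G · a = b where
  G_{ij} = <φ_i, φ_j> and b_i = <f, φ_i>, with φ_0 = 1, φ_1 = x, φ_2 = x^2.
G =
  [2, 0, 2/3]
  [0, 2/3, 0]
  [2/3, 0, 2/5],
b = (16/3, 12/5, 8/5).
Solving gives a_0 = 3, a_1 = 18/5, a_2 = -1, so
  g(x) = -x^2 + 18*x/5 + 3.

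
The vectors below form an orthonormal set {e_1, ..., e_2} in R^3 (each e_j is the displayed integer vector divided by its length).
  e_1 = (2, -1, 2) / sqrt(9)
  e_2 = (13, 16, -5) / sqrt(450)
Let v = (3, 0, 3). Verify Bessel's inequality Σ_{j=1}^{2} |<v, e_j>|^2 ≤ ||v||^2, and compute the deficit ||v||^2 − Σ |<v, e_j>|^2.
Σ |<v, e_j>|^2 = 432/25; ||v||^2 = 18; deficit = 18/25

Write each e_j = u_j / sqrt(<u_j, u_j>) where u_j is the displayed integer vector. Then <v, e_j> = <v, u_j> / sqrt(<u_j, u_j>), so |<v, e_j>|^2 = <v, u_j>^2 / <u_j, u_j>.
Coefficients: <v, e_1> = 12/sqrt(9), <v, e_2> = 24/sqrt(450).
Square and sum: Σ |<v, e_j>|^2 = 432/25.
Compute ||v||^2 = v·v = 18.
Deficit = 18 − 432/25 = 18/25 ≥ 0, confirming Bessel's inequality. (The deficit equals ||v − Σ <v,e_j> e_j||^2, the squared distance from v to span{e_j}.)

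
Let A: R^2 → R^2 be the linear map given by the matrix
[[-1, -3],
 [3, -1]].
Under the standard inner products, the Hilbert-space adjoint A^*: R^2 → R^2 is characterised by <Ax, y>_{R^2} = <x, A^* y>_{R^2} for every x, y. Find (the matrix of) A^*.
A^* = A^T =
[[-1, 3],
 [-3, -1]]

For real matrices with standard dot products, the defining identity <Ax, y> = <x, A^* y> gives (Ax)^T y = x^T (A^*) y, i.e. x^T A^T y = x^T (A^*) y. Since this holds for all x, y, we must have A^* = A^T. Therefore
A^* =
[[-1, 3],
 [-3, -1]].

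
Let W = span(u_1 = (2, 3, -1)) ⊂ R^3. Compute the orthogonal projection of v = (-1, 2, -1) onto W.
proj_W(v) = (5/7, 15/14, -5/14)

Set up U = [u_1 | ... | u_1] ∈ R^(3×1). The projector onto W = col(U) is P = U (U^T U)^(-1) U^T.
Compute U^T U =
  [14],
and U^T v = (5).
Solve U^T U · c = U^T v for the coefficients: c = (5/14). The projection is proj_W(v) = U c.
Check: (v - proj_W(v)) · u_1 = 0  (should be 0).
Result: proj_W(v) = (5/7, 15/14, -5/14).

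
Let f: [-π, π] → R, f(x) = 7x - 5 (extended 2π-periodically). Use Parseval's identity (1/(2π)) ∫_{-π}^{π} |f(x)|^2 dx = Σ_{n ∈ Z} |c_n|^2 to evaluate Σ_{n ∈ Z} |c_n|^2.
Σ |c_n|^2 = 49π^2/3 + 25

Expand and integrate term by term over [-π, π]:
  ∫ (7x)^2 dx = 49·(2π^3/3); ∫ 2·7·(-5)·x dx = 0 (odd integrand); ∫ (-5)^2 dx = 25·2π.
So (1/(2π)) ∫_{-π}^{π} (7x - 5)^2 dx = 49π^2/3 + 25 = 49π^2/3 + 25.
Parseval ⇒ Σ |c_n|^2 = 49π^2/3 + 25.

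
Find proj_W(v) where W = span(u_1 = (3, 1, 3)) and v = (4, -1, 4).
proj_W(v) = (69/19, 23/19, 69/19)

Set up U = [u_1 | ... | u_1] ∈ R^(3×1). The projector onto W = col(U) is P = U (U^T U)^(-1) U^T.
Compute U^T U =
  [19],
and U^T v = (23).
Solve U^T U · c = U^T v for the coefficients: c = (23/19). The projection is proj_W(v) = U c.
Check: (v - proj_W(v)) · u_1 = 0  (should be 0).
Result: proj_W(v) = (69/19, 23/19, 69/19).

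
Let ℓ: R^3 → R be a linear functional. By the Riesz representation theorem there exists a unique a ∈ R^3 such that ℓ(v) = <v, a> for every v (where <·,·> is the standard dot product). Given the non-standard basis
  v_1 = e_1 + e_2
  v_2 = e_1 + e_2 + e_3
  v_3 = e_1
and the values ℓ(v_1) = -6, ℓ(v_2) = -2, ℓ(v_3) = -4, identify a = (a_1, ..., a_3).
a = (-4, -2, 4)

Write a = (a_1, ..., a_3) in the standard basis. For each basis vector v_i, ℓ(v_i) = <v_i, a> is a linear equation in the a_j's. Collect the n equations into a matrix system V a = ℓ, where row i of V is v_i (expressed in the standard basis). Since V is invertible (lower-triangular with 1s on the diagonal, up to permutation), solve by back-substitution:
  V =
[[1, 1, 0],
 [1, 1, 1],
 [1, 0, 0]]
  V a = (-6, -2, -4)
Solving gives a = (-4, -2, 4).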